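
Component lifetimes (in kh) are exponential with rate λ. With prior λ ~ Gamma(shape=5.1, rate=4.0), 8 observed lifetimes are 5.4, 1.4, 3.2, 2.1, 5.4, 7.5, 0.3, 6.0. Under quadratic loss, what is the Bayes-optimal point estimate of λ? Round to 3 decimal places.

0.371

Σ times = 31.3. Posterior: Gamma(shape = 5.1+8 = 13.1, rate = 4.0+31.3 = 35.3).
Mode = (α−1)/β = 12.1/35.3 = 0.343.
Mean = α/β = 13.1/35.3 = 0.371.
Quadratic loss ⇒ the optimal estimator is the posterior mean.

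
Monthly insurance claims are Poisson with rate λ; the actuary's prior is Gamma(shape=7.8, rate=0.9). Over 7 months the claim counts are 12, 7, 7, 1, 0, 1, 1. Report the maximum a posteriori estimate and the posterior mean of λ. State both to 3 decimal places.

Σ counts = 29. Posterior: Gamma(shape = 7.8+29 = 36.8, rate = 0.9+7 = 7.9).
Mode = (α−1)/β = 35.8/7.9 = 4.532.
Mean = α/β = 36.8/7.9 = 4.658.

MAP: 4.532. Posterior mean: 4.658.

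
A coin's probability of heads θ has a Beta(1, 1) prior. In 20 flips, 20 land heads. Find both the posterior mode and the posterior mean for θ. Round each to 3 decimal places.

θ_MAP = 1.000, E[θ|data] = 0.955

Posterior: Beta(1+20, 1+0) = Beta(21, 1).
Since β = 1 ≤ 1 and α > 1, the Beta density is monotone increasing on [0,1]; the mode is at 1.
Mean = 21/(21+1) = 0.955.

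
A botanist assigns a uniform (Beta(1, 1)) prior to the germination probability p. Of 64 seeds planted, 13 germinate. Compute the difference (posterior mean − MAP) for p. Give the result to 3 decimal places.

Posterior: Beta(1+13, 1+51) = Beta(14, 52).
Mode = (14−1)/(14+52−2) = 13/64 = 0.203.
With a flat prior the MAP equals the MLE, 13/64.
Mean = 14/(14+52) = 14/66 = 0.212.
Difference = 0.212 − 0.203 = 0.009.
Right-skewed posterior ⇒ mode < mean.

0.009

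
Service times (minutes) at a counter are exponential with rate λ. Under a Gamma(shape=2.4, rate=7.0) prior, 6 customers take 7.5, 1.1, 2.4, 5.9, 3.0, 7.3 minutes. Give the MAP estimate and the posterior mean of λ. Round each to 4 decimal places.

MAP estimate = 0.2164, posterior mean = 0.2456

Σ times = 27.2. Posterior: Gamma(shape = 2.4+6 = 8.4, rate = 7.0+27.2 = 34.2).
Mode = (α−1)/β = 7.4/34.2 = 0.2164.
Mean = α/β = 8.4/34.2 = 0.2456.
Right-skewed posterior ⇒ mode < mean.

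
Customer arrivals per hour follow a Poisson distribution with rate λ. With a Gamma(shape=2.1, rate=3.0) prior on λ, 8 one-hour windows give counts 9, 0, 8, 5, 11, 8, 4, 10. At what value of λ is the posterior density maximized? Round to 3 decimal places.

5.100

Σ counts = 55. Posterior: Gamma(shape = 2.1+55 = 57.1, rate = 3.0+8 = 11.0).
Mode = (α−1)/β = 56.1/11.0 = 5.100.
Mean = α/β = 57.1/11.0 = 5.191.
This is the posterior mode — the MAP estimate.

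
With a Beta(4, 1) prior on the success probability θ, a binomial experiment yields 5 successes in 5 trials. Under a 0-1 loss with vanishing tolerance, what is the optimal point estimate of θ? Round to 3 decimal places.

1.000

Posterior: Beta(4+5, 1+0) = Beta(9, 1).
Since β = 1 ≤ 1 and α > 1, the Beta density is monotone increasing on [0,1]; the mode is at 1.
Mean = 9/(9+1) = 0.900.
This is the posterior mode — the MAP estimate.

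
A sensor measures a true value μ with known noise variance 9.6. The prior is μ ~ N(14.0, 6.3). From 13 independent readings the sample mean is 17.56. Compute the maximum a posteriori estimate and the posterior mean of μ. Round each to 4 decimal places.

MAP = 17.1865, posterior mean = 17.1865

Posterior for μ is Normal. Precision-weighted mean: (1/6.3·14.0 + 13/9.6·17.56) / (1/6.3 + 13/9.6) = 17.1865.
A Normal posterior is symmetric, so mode = mean.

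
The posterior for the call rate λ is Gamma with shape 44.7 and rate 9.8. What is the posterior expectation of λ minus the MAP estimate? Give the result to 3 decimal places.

Mode = (α−1)/β = 43.7/9.8 = 4.459.
Mean = α/β = 44.7/9.8 = 4.561.
Difference = 4.561 − 4.459 = 0.102.

0.102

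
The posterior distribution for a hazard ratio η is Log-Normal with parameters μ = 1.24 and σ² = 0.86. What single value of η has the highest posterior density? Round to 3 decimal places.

Mode = exp(μ − σ²) = exp(0.38) = 1.462.
Mean = exp(μ + σ²/2) = exp(1.670) = 5.312.
This is the posterior mode — the MAP estimate.

1.462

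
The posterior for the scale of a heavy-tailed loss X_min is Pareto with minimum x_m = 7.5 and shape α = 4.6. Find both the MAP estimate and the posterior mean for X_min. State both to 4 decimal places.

The Pareto density is strictly decreasing on [x_m, ∞), so the mode is x_m = 7.5000.
Mean = α·x_m/(α−1) = 4.6·7.5/3.6 = 9.5833.

MAP = 7.5000; posterior mean = 9.5833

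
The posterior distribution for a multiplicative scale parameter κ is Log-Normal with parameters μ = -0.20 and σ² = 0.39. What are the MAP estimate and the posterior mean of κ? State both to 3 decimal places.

Mode = exp(μ − σ²) = exp(-0.59) = 0.554.
Mean = exp(μ + σ²/2) = exp(-0.005) = 0.995.

MAP estimate = 0.554, posterior mean = 0.995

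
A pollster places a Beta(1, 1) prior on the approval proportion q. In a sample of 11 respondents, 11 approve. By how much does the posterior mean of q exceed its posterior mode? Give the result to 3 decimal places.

Posterior: Beta(1+11, 1+0) = Beta(12, 1).
Since β = 1 ≤ 1 and α > 1, the Beta density is monotone increasing on [0,1]; the mode is at 1.
Mean = 12/(12+1) = 0.923.
Difference = 0.923 − 1.000 = -0.077.

-0.077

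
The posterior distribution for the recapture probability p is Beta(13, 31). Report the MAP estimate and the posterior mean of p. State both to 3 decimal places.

Mode = (13−1)/(13+31−2) = 12/42 = 0.286.
Mean = 13/(13+31) = 13/44 = 0.295.
Mean > mode: the posterior has a right tail.

p_MAP = 0.286, E[p|data] = 0.295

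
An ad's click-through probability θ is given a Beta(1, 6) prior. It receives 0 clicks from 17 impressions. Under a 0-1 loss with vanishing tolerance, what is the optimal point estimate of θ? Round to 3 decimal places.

0.000

Posterior: Beta(1+0, 6+17) = Beta(1, 23).
Since α = 1 ≤ 1 and β > 1, the Beta density is monotone decreasing on [0,1]; the mode is at 0.
Mean = 1/(1+23) = 0.042.
This is the posterior mode — the MAP estimate.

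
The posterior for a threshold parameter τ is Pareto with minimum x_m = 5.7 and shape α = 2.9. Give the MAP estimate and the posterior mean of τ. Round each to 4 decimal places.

The Pareto density is strictly decreasing on [x_m, ∞), so the mode is x_m = 5.7000.
Mean = α·x_m/(α−1) = 2.9·5.7/1.9 = 8.7000.

MAP = 5.7000, posterior mean = 8.7000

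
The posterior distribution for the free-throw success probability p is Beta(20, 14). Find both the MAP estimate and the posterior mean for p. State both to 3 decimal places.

MAP estimate = 0.594, posterior mean = 0.588

Mode = (20−1)/(20+14−2) = 19/32 = 0.594.
Mean = 20/(20+14) = 20/34 = 0.588.
Left-skewed posterior ⇒ mean < mode.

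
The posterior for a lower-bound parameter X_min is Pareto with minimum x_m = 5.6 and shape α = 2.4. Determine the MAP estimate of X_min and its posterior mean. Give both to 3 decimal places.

MAP = 5.600; posterior mean = 9.600

The Pareto density is strictly decreasing on [x_m, ∞), so the mode is x_m = 5.600.
Mean = α·x_m/(α−1) = 2.4·5.6/1.4 = 9.600.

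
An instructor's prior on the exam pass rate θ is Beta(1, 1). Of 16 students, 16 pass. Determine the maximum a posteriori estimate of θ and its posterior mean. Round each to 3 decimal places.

Posterior: Beta(1+16, 1+0) = Beta(17, 1).
Since β = 1 ≤ 1 and α > 1, the Beta density is monotone increasing on [0,1]; the mode is at 1.
Mean = 17/(17+1) = 0.944.

maximum a posteriori estimate = 1.000, posterior mean = 0.944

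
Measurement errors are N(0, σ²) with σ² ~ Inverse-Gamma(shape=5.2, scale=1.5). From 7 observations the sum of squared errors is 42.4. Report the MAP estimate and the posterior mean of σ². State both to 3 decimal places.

Posterior: Inverse-Gamma(shape = 5.2+7/2 = 8.7, scale = 1.5+42.4/2 = 22.7).
Mode = β/(α+1) = 22.7/9.7 = 2.340.
Mean = β/(α−1) = 22.7/7.7 = 2.948.

MAP = 2.340; posterior mean = 2.948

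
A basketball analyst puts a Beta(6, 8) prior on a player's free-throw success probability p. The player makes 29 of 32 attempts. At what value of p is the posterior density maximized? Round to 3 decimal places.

Posterior: Beta(6+29, 8+3) = Beta(35, 11).
Mode = (35−1)/(35+11−2) = 34/44 = 0.773.
Mean = 35/(35+11) = 35/46 = 0.761.
This is the posterior mode — the MAP estimate.

0.773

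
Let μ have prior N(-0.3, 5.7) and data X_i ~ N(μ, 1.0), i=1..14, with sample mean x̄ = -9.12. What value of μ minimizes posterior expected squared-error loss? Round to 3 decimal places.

-9.011

Posterior for μ is Normal. Precision-weighted mean: (1/5.7·-0.3 + 14/1.0·-9.12) / (1/5.7 + 14/1.0) = -9.011.
A Normal posterior is symmetric, so mode = mean.
Squared-error loss ⇒ the optimal estimator is the posterior mean.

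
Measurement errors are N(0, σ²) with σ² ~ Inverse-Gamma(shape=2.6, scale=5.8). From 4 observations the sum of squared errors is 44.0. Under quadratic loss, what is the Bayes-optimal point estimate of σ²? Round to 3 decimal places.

7.722

Posterior: Inverse-Gamma(shape = 2.6+4/2 = 4.6, scale = 5.8+44.0/2 = 27.8).
Mode = β/(α+1) = 27.8/5.6 = 4.964.
Mean = β/(α−1) = 27.8/3.6 = 7.722.
Quadratic loss ⇒ the optimal estimator is the posterior mean.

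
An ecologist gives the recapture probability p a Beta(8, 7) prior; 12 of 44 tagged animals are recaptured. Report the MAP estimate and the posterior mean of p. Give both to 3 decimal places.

p_MAP = 0.333, E[p|data] = 0.339

Posterior: Beta(8+12, 7+32) = Beta(20, 39).
Mode = (20−1)/(20+39−2) = 19/57 = 0.333.
Mean = 20/(20+39) = 20/59 = 0.339.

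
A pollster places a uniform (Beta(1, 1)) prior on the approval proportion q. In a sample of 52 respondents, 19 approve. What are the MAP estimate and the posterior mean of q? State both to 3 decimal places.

Posterior: Beta(1+19, 1+33) = Beta(20, 34).
Mode = (20−1)/(20+34−2) = 19/52 = 0.365.
With a flat prior the MAP equals the MLE, 19/52.
Mean = 20/(20+34) = 20/54 = 0.370.
The mean is pulled above the mode by the posterior's right skew.

q_MAP = 0.365, E[q|data] = 0.370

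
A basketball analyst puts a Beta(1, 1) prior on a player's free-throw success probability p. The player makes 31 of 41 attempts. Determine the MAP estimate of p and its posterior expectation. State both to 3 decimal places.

Posterior: Beta(1+31, 1+10) = Beta(32, 11).
Mode = (32−1)/(32+11−2) = 31/41 = 0.756.
Mean = 32/(32+11) = 32/43 = 0.744.
The mean is pulled below the mode by the posterior's left skew.

MAP = 0.756; posterior mean = 0.744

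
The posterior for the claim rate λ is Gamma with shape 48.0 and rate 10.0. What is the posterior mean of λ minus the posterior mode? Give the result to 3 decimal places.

0.100

Mode = (α−1)/β = 47.0/10.0 = 4.700.
Mean = α/β = 48.0/10.0 = 4.800.
Difference = 4.800 − 4.700 = 0.100.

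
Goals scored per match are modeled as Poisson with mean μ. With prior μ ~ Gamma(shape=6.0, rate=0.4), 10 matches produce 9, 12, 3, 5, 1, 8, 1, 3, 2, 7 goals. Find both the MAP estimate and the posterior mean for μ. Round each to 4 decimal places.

Σ counts = 51. Posterior: Gamma(shape = 6.0+51 = 57.0, rate = 0.4+10 = 10.4).
Mode = (α−1)/β = 56.0/10.4 = 5.3846.
Mean = α/β = 57.0/10.4 = 5.4808.

MAP: 5.3846. Posterior mean: 5.4808.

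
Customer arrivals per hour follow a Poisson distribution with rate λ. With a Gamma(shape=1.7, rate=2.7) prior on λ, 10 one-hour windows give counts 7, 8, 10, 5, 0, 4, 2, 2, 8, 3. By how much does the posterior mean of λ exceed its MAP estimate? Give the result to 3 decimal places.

0.079

Σ counts = 49. Posterior: Gamma(shape = 1.7+49 = 50.7, rate = 2.7+10 = 12.7).
Mode = (α−1)/β = 49.7/12.7 = 3.913.
Mean = α/β = 50.7/12.7 = 3.992.
Difference = 3.992 − 3.913 = 0.079.
Mean > mode: the posterior has a right tail.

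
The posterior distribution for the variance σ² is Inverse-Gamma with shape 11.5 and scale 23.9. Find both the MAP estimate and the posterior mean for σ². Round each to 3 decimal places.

Mode = β/(α+1) = 23.9/12.5 = 1.912.
Mean = β/(α−1) = 23.9/10.5 = 2.276.
Right-skewed posterior ⇒ mode < mean.

MAP = 1.912, posterior mean = 2.276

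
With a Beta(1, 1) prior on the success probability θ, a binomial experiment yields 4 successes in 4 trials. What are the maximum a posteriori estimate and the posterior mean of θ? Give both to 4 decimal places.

MAP: 1.0000. Posterior mean: 0.8333.

Posterior: Beta(1+4, 1+0) = Beta(5, 1).
Since β = 1 ≤ 1 and α > 1, the Beta density is monotone increasing on [0,1]; the mode is at 1.
Mean = 5/(5+1) = 0.8333.
The posterior is left-skewed, so the mode exceeds the mean.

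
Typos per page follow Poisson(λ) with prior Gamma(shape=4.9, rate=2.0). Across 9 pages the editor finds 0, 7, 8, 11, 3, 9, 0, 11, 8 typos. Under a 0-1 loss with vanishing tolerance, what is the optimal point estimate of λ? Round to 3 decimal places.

Σ counts = 57. Posterior: Gamma(shape = 4.9+57 = 61.9, rate = 2.0+9 = 11.0).
Mode = (α−1)/β = 60.9/11.0 = 5.536.
Mean = α/β = 61.9/11.0 = 5.627.
This is the posterior mode — the MAP estimate.

5.536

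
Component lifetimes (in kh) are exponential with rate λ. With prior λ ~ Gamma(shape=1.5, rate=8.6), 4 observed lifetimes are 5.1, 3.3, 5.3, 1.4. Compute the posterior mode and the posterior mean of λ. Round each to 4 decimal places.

λ_MAP = 0.1899, E[λ|data] = 0.2321

Σ times = 15.1. Posterior: Gamma(shape = 1.5+4 = 5.5, rate = 8.6+15.1 = 23.7).
Mode = (α−1)/β = 4.5/23.7 = 0.1899.
Mean = α/β = 5.5/23.7 = 0.2321.
Mean > mode: the posterior has a right tail.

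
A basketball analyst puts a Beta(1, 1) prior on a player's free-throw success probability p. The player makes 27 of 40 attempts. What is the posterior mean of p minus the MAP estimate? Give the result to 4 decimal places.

Posterior: Beta(1+27, 1+13) = Beta(28, 14).
Mode = (28−1)/(28+14−2) = 27/40 = 0.6750.
With a flat prior the MAP equals the MLE, 27/40.
Mean = 28/(28+14) = 28/42 = 0.6667.
Difference = 0.6667 − 0.6750 = -0.0083.
The mean is pulled below the mode by the posterior's left skew.

-0.0083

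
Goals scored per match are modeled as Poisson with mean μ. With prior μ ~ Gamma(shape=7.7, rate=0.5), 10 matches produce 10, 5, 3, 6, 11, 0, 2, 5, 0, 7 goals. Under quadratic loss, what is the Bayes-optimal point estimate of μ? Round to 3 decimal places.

5.400

Σ counts = 49. Posterior: Gamma(shape = 7.7+49 = 56.7, rate = 0.5+10 = 10.5).
Mode = (α−1)/β = 55.7/10.5 = 5.305.
Mean = α/β = 56.7/10.5 = 5.400.
Quadratic loss ⇒ the optimal estimator is the posterior mean.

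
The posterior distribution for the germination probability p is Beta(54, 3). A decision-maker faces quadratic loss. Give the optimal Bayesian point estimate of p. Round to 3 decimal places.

0.947

Mode = (54−1)/(54+3−2) = 53/55 = 0.964.
Mean = 54/(54+3) = 54/57 = 0.947.
Quadratic loss ⇒ the optimal estimator is the posterior mean.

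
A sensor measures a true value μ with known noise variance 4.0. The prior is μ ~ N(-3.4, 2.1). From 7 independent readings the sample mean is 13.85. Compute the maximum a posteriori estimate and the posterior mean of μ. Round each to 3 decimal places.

Posterior for μ is Normal. Precision-weighted mean: (1/2.1·-3.4 + 7/4.0·13.85) / (1/2.1 + 7/4.0) = 10.160.
A Normal posterior is symmetric, so mode = mean.

MAP = 10.160; posterior mean = 10.160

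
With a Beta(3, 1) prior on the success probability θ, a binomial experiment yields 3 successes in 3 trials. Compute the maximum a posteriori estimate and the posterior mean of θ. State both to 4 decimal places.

Posterior: Beta(3+3, 1+0) = Beta(6, 1).
Since β = 1 ≤ 1 and α > 1, the Beta density is monotone increasing on [0,1]; the mode is at 1.
Mean = 6/(6+1) = 0.8571.
The posterior is left-skewed, so the mode exceeds the mean.

θ_MAP = 1.0000, E[θ|data] = 0.8571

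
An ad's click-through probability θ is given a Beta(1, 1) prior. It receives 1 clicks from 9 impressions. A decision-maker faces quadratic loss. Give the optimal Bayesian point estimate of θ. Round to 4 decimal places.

0.1818

Posterior: Beta(1+1, 1+8) = Beta(2, 9).
Mode = (2−1)/(2+9−2) = 1/9 = 0.1111.
With a flat prior the MAP equals the MLE, 1/9.
Mean = 2/(2+9) = 2/11 = 0.1818.
Quadratic loss ⇒ the optimal estimator is the posterior mean.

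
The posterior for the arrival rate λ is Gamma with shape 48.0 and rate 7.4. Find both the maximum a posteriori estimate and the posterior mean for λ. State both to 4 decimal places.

Mode = (α−1)/β = 47.0/7.4 = 6.3514.
Mean = α/β = 48.0/7.4 = 6.4865.

maximum a posteriori estimate = 6.3514, posterior mean = 6.4865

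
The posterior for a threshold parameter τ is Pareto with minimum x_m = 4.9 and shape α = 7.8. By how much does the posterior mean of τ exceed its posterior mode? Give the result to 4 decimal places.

The Pareto density is strictly decreasing on [x_m, ∞), so the mode is x_m = 4.9000.
Mean = α·x_m/(α−1) = 7.8·4.9/6.8 = 5.6206.
Difference = 5.6206 − 4.9000 = 0.7206.

0.7206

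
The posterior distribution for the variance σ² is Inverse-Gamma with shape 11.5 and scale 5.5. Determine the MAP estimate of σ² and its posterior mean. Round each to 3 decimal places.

MAP estimate = 0.440, posterior mean = 0.524

Mode = β/(α+1) = 5.5/12.5 = 0.440.
Mean = β/(α−1) = 5.5/10.5 = 0.524.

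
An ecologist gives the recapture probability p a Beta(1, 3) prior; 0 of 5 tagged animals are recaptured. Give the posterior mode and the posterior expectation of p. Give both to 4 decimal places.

p_MAP = 0.0000, E[p|data] = 0.1111

Posterior: Beta(1+0, 3+5) = Beta(1, 8).
Since α = 1 ≤ 1 and β > 1, the Beta density is monotone decreasing on [0,1]; the mode is at 0.
Mean = 1/(1+8) = 0.1111.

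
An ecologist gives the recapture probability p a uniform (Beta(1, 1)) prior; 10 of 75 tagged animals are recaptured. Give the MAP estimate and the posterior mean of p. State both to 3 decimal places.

Posterior: Beta(1+10, 1+65) = Beta(11, 66).
Mode = (11−1)/(11+66−2) = 10/75 = 0.133.
With a flat prior the MAP equals the MLE, 10/75.
Mean = 11/(11+66) = 11/77 = 0.143.

p_MAP = 0.133, E[p|data] = 0.143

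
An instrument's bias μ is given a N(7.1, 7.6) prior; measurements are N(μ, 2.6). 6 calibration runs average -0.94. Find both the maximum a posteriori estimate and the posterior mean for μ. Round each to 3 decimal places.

μ_MAP = -0.506, E[μ|data] = -0.506

Posterior for μ is Normal. Precision-weighted mean: (1/7.6·7.1 + 6/2.6·-0.94) / (1/7.6 + 6/2.6) = -0.506.
A Normal posterior is symmetric, so mode = mean.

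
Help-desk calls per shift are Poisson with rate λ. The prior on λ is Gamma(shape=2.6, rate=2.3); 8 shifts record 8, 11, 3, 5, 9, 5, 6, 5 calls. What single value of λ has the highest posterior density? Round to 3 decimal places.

5.204

Σ counts = 52. Posterior: Gamma(shape = 2.6+52 = 54.6, rate = 2.3+8 = 10.3).
Mode = (α−1)/β = 53.6/10.3 = 5.204.
Mean = α/β = 54.6/10.3 = 5.301.
This is the posterior mode — the MAP estimate.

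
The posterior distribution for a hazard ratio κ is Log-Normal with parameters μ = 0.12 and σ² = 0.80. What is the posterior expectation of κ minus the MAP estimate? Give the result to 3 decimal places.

Mode = exp(μ − σ²) = exp(-0.68) = 0.507.
Mean = exp(μ + σ²/2) = exp(0.520) = 1.682.
Difference = 1.682 − 0.507 = 1.175.

1.175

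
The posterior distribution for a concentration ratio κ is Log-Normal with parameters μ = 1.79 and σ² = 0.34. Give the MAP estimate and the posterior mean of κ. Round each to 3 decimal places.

Mode = exp(μ − σ²) = exp(1.45) = 4.263.
Mean = exp(μ + σ²/2) = exp(1.960) = 7.099.
The mean is pulled above the mode by the posterior's right skew.

MAP estimate = 4.263, posterior mean = 7.099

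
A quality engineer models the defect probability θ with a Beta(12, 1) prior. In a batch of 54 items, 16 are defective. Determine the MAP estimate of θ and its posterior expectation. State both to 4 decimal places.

MAP = 0.4154; posterior mean = 0.4179

Posterior: Beta(12+16, 1+38) = Beta(28, 39).
Mode = (28−1)/(28+39−2) = 27/65 = 0.4154.
Mean = 28/(28+39) = 28/67 = 0.4179.
Mean > mode: the posterior has a right tail.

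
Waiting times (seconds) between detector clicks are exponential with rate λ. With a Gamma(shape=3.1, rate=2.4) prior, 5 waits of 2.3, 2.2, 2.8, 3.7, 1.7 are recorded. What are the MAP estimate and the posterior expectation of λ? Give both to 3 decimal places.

MAP: 0.470. Posterior mean: 0.536.

Σ times = 12.7. Posterior: Gamma(shape = 3.1+5 = 8.1, rate = 2.4+12.7 = 15.1).
Mode = (α−1)/β = 7.1/15.1 = 0.470.
Mean = α/β = 8.1/15.1 = 0.536.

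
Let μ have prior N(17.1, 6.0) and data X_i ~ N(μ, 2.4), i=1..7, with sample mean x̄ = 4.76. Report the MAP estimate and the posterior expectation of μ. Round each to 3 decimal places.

MAP = 5.427; posterior mean = 5.427

Posterior for μ is Normal. Precision-weighted mean: (1/6.0·17.1 + 7/2.4·4.76) / (1/6.0 + 7/2.4) = 5.427.
A Normal posterior is symmetric, so mode = mean.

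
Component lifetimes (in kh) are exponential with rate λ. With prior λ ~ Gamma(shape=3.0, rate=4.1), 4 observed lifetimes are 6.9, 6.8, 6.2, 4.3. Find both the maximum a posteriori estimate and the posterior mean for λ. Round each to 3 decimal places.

MAP: 0.212. Posterior mean: 0.247.

Σ times = 24.2. Posterior: Gamma(shape = 3.0+4 = 7.0, rate = 4.1+24.2 = 28.3).
Mode = (α−1)/β = 6.0/28.3 = 0.212.
Mean = α/β = 7.0/28.3 = 0.247.
The mean is pulled above the mode by the posterior's right skew.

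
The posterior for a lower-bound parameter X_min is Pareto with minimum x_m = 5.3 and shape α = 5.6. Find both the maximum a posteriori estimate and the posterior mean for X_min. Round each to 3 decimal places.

The Pareto density is strictly decreasing on [x_m, ∞), so the mode is x_m = 5.300.
Mean = α·x_m/(α−1) = 5.6·5.3/4.6 = 6.452.

MAP = 5.300; posterior mean = 6.452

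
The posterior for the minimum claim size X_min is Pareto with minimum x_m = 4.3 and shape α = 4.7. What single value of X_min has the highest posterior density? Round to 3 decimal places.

4.300

The Pareto density is strictly decreasing on [x_m, ∞), so the mode is x_m = 4.300.
Mean = α·x_m/(α−1) = 4.7·4.3/3.7 = 5.462.
This is the posterior mode — the MAP estimate.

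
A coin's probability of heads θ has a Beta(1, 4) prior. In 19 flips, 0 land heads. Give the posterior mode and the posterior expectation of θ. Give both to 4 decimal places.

Posterior: Beta(1+0, 4+19) = Beta(1, 23).
Since α = 1 ≤ 1 and β > 1, the Beta density is monotone decreasing on [0,1]; the mode is at 0.
Mean = 1/(1+23) = 0.0417.
The posterior is right-skewed, so the mean exceeds the mode.

posterior mode = 0.0000, posterior expectation = 0.0417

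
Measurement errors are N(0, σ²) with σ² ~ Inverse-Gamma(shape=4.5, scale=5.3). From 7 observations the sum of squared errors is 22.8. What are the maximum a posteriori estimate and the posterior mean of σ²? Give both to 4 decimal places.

MAP = 1.8556, posterior mean = 2.3857

Posterior: Inverse-Gamma(shape = 4.5+7/2 = 8.0, scale = 5.3+22.8/2 = 16.7).
Mode = β/(α+1) = 16.7/9.0 = 1.8556.
Mean = β/(α−1) = 16.7/7.0 = 2.3857.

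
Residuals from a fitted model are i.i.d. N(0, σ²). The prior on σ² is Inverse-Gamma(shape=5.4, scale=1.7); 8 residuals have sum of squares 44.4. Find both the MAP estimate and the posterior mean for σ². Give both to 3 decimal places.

MAP estimate = 2.298, posterior mean = 2.845

Posterior: Inverse-Gamma(shape = 5.4+8/2 = 9.4, scale = 1.7+44.4/2 = 23.9).
Mode = β/(α+1) = 23.9/10.4 = 2.298.
Mean = β/(α−1) = 23.9/8.4 = 2.845.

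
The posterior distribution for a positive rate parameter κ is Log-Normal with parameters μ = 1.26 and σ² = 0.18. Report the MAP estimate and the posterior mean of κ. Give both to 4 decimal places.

Mode = exp(μ − σ²) = exp(1.08) = 2.9447.
Mean = exp(μ + σ²/2) = exp(1.350) = 3.8574.
Right-skewed posterior ⇒ mode < mean.

κ_MAP = 2.9447, E[κ|data] = 3.8574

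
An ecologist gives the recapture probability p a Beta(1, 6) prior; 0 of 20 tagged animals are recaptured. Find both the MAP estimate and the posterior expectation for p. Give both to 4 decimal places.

MAP estimate = 0.0000, posterior expectation = 0.0370

Posterior: Beta(1+0, 6+20) = Beta(1, 26).
Since α = 1 ≤ 1 and β > 1, the Beta density is monotone decreasing on [0,1]; the mode is at 0.
Mean = 1/(1+26) = 0.0370.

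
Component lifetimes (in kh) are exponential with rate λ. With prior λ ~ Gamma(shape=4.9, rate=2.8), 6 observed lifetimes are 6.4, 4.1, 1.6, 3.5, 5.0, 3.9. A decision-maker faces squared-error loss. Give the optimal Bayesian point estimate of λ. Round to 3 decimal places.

Σ times = 24.5. Posterior: Gamma(shape = 4.9+6 = 10.9, rate = 2.8+24.5 = 27.3).
Mode = (α−1)/β = 9.9/27.3 = 0.363.
Mean = α/β = 10.9/27.3 = 0.399.
Squared-error loss ⇒ the optimal estimator is the posterior mean.

0.399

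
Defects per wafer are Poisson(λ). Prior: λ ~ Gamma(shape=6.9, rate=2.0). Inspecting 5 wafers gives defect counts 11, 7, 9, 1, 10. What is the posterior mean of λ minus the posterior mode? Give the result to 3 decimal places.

Σ counts = 38. Posterior: Gamma(shape = 6.9+38 = 44.9, rate = 2.0+5 = 7.0).
Mode = (α−1)/β = 43.9/7.0 = 6.271.
Mean = α/β = 44.9/7.0 = 6.414.
Difference = 6.414 − 6.271 = 0.143.

0.143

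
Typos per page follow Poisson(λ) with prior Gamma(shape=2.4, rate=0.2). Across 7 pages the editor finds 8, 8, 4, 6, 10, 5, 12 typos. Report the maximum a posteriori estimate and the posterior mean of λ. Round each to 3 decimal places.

MAP = 7.556, posterior mean = 7.694

Σ counts = 53. Posterior: Gamma(shape = 2.4+53 = 55.4, rate = 0.2+7 = 7.2).
Mode = (α−1)/β = 54.4/7.2 = 7.556.
Mean = α/β = 55.4/7.2 = 7.694.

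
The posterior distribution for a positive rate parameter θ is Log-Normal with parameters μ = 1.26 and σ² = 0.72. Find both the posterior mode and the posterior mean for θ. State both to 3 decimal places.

Mode = exp(μ − σ²) = exp(0.54) = 1.716.
Mean = exp(μ + σ²/2) = exp(1.620) = 5.053.
Right-skewed posterior ⇒ mode < mean.

θ_MAP = 1.716, E[θ|data] = 5.053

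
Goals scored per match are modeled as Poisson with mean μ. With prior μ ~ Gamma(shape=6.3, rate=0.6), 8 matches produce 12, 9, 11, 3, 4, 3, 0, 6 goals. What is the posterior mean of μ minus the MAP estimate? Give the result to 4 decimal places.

0.1163

Σ counts = 48. Posterior: Gamma(shape = 6.3+48 = 54.3, rate = 0.6+8 = 8.6).
Mode = (α−1)/β = 53.3/8.6 = 6.1977.
Mean = α/β = 54.3/8.6 = 6.3140.
Difference = 6.3140 − 6.1977 = 0.1163.
Right-skewed posterior ⇒ mode < mean.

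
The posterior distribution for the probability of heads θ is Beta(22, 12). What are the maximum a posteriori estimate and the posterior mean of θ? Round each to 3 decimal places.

MAP: 0.656. Posterior mean: 0.647.

Mode = (22−1)/(22+12−2) = 21/32 = 0.656.
Mean = 22/(22+12) = 22/34 = 0.647.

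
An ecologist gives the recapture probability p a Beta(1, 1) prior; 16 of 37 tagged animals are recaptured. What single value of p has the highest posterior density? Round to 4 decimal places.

Posterior: Beta(1+16, 1+21) = Beta(17, 22).
Mode = (17−1)/(17+22−2) = 16/37 = 0.4324.
Mean = 17/(17+22) = 17/39 = 0.4359.
This is the posterior mode — the MAP estimate.

0.4324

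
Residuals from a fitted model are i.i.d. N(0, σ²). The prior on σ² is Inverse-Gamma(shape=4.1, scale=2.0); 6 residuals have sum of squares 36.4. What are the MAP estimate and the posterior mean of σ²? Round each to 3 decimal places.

Posterior: Inverse-Gamma(shape = 4.1+6/2 = 7.1, scale = 2.0+36.4/2 = 20.2).
Mode = β/(α+1) = 20.2/8.1 = 2.494.
Mean = β/(α−1) = 20.2/6.1 = 3.311.

MAP estimate = 2.494, posterior mean = 3.311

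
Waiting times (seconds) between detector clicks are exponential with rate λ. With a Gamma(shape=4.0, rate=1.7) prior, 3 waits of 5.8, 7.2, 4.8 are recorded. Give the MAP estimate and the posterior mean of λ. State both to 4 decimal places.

MAP estimate = 0.3077, posterior mean = 0.3590

Σ times = 17.8. Posterior: Gamma(shape = 4.0+3 = 7.0, rate = 1.7+17.8 = 19.5).
Mode = (α−1)/β = 6.0/19.5 = 0.3077.
Mean = α/β = 7.0/19.5 = 0.3590.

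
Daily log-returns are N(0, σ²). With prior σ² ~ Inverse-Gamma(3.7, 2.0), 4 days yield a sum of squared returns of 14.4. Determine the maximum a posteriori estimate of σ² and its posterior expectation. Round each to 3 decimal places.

σ²_MAP = 1.373, E[σ²|data] = 1.957

Posterior: Inverse-Gamma(shape = 3.7+4/2 = 5.7, scale = 2.0+14.4/2 = 9.2).
Mode = β/(α+1) = 9.2/6.7 = 1.373.
Mean = β/(α−1) = 9.2/4.7 = 1.957.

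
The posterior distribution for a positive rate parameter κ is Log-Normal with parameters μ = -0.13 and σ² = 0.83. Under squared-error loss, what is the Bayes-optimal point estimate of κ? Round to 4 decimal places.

Mode = exp(μ − σ²) = exp(-0.96) = 0.3829.
Mean = exp(μ + σ²/2) = exp(0.285) = 1.3298.
Squared-error loss ⇒ the optimal estimator is the posterior mean.

1.3298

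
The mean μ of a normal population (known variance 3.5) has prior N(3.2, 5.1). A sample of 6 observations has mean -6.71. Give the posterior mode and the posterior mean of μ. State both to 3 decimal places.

Posterior for μ is Normal. Precision-weighted mean: (1/5.1·3.2 + 6/3.5·-6.71) / (1/5.1 + 6/3.5) = -5.693.
A Normal posterior is symmetric, so mode = mean.

MAP = -5.693; posterior mean = -5.693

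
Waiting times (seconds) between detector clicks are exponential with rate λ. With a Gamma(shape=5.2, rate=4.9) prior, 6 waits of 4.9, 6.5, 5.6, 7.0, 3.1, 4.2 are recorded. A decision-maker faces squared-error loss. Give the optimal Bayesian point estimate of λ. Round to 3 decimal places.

0.309

Σ times = 31.3. Posterior: Gamma(shape = 5.2+6 = 11.2, rate = 4.9+31.3 = 36.2).
Mode = (α−1)/β = 10.2/36.2 = 0.282.
Mean = α/β = 11.2/36.2 = 0.309.
Squared-error loss ⇒ the optimal estimator is the posterior mean.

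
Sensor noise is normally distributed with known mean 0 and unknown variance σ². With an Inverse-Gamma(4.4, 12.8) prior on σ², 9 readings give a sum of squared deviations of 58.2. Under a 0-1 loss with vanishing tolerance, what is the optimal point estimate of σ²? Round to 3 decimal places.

4.232

Posterior: Inverse-Gamma(shape = 4.4+9/2 = 8.9, scale = 12.8+58.2/2 = 41.9).
Mode = β/(α+1) = 41.9/9.9 = 4.232.
Mean = β/(α−1) = 41.9/7.9 = 5.304.
This is the posterior mode — the MAP estimate.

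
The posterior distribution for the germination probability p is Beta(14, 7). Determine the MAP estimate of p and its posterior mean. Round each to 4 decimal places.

MAP: 0.6842. Posterior mean: 0.6667.

Mode = (14−1)/(14+7−2) = 13/19 = 0.6842.
Mean = 14/(14+7) = 14/21 = 0.6667.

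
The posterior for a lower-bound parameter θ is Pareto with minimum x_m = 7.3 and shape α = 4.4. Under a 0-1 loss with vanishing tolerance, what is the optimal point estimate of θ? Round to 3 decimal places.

7.300

The Pareto density is strictly decreasing on [x_m, ∞), so the mode is x_m = 7.300.
Mean = α·x_m/(α−1) = 4.4·7.3/3.4 = 9.447.
This is the posterior mode — the MAP estimate.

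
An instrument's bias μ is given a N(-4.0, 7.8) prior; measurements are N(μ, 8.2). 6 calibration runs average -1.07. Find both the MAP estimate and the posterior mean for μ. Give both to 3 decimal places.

MAP = -1.507, posterior mean = -1.507

Posterior for μ is Normal. Precision-weighted mean: (1/7.8·-4.0 + 6/8.2·-1.07) / (1/7.8 + 6/8.2) = -1.507.
A Normal posterior is symmetric, so mode = mean.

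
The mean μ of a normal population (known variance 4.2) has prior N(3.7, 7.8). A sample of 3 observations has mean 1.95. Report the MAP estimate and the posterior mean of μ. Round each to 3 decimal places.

MAP = 2.216, posterior mean = 2.216

Posterior for μ is Normal. Precision-weighted mean: (1/7.8·3.7 + 3/4.2·1.95) / (1/7.8 + 3/4.2) = 2.216.
A Normal posterior is symmetric, so mode = mean.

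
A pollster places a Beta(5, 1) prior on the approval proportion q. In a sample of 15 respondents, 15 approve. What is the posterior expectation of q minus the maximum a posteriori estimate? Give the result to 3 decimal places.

-0.048

Posterior: Beta(5+15, 1+0) = Beta(20, 1).
Since β = 1 ≤ 1 and α > 1, the Beta density is monotone increasing on [0,1]; the mode is at 1.
Mean = 20/(20+1) = 0.952.
Difference = 0.952 − 1.000 = -0.048.
The posterior is left-skewed, so the mode exceeds the mean.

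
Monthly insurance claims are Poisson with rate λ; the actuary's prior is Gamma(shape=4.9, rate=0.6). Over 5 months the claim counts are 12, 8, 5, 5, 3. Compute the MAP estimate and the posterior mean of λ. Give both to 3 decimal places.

λ_MAP = 6.589, E[λ|data] = 6.768

Σ counts = 33. Posterior: Gamma(shape = 4.9+33 = 37.9, rate = 0.6+5 = 5.6).
Mode = (α−1)/β = 36.9/5.6 = 6.589.
Mean = α/β = 37.9/5.6 = 6.768.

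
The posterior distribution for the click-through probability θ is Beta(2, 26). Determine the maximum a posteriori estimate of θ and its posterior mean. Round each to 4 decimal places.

Mode = (2−1)/(2+26−2) = 1/26 = 0.0385.
Mean = 2/(2+26) = 2/28 = 0.0714.

θ_MAP = 0.0385, E[θ|data] = 0.0714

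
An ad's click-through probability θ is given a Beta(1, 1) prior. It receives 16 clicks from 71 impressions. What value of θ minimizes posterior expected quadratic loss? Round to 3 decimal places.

0.233

Posterior: Beta(1+16, 1+55) = Beta(17, 56).
Mode = (17−1)/(17+56−2) = 16/71 = 0.225.
Mean = 17/(17+56) = 17/73 = 0.233.
Quadratic loss ⇒ the optimal estimator is the posterior mean.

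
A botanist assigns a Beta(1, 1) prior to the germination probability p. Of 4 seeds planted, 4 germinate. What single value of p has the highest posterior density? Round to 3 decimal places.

1.000

Posterior: Beta(1+4, 1+0) = Beta(5, 1).
Since β = 1 ≤ 1 and α > 1, the Beta density is monotone increasing on [0,1]; the mode is at 1.
Mean = 5/(5+1) = 0.833.
This is the posterior mode — the MAP estimate.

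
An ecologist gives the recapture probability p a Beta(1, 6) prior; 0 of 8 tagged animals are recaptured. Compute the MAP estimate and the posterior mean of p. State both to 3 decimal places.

MAP = 0.000, posterior mean = 0.067

Posterior: Beta(1+0, 6+8) = Beta(1, 14).
Since α = 1 ≤ 1 and β > 1, the Beta density is monotone decreasing on [0,1]; the mode is at 0.
Mean = 1/(1+14) = 0.067.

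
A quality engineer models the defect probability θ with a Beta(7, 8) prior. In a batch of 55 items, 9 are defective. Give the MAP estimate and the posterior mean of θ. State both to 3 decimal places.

Posterior: Beta(7+9, 8+46) = Beta(16, 54).
Mode = (16−1)/(16+54−2) = 15/68 = 0.221.
Mean = 16/(16+54) = 16/70 = 0.229.

MAP = 0.221, posterior mean = 0.229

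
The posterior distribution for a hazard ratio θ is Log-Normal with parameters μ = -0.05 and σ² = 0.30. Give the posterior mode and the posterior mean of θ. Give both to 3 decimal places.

Mode = exp(μ − σ²) = exp(-0.35) = 0.705.
Mean = exp(μ + σ²/2) = exp(0.100) = 1.105.

MAP: 0.705. Posterior mean: 1.105.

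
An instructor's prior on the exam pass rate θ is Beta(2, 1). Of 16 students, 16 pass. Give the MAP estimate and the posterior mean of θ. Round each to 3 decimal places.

Posterior: Beta(2+16, 1+0) = Beta(18, 1).
Since β = 1 ≤ 1 and α > 1, the Beta density is monotone increasing on [0,1]; the mode is at 1.
Mean = 18/(18+1) = 0.947.

MAP estimate = 1.000, posterior mean = 0.947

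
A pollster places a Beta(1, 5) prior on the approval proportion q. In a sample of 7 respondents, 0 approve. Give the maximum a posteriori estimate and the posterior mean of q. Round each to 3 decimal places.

Posterior: Beta(1+0, 5+7) = Beta(1, 12).
Since α = 1 ≤ 1 and β > 1, the Beta density is monotone decreasing on [0,1]; the mode is at 0.
Mean = 1/(1+12) = 0.077.

MAP = 0.000; posterior mean = 0.077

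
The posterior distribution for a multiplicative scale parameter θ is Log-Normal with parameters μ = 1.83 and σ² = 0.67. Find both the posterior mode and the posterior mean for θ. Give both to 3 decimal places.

Mode = exp(μ − σ²) = exp(1.16) = 3.190.
Mean = exp(μ + σ²/2) = exp(2.165) = 8.715.
Mean > mode: the posterior has a right tail.

θ_MAP = 3.190, E[θ|data] = 8.715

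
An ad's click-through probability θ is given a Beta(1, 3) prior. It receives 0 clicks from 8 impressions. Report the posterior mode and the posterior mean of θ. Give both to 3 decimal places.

MAP: 0.000. Posterior mean: 0.083.

Posterior: Beta(1+0, 3+8) = Beta(1, 11).
Since α = 1 ≤ 1 and β > 1, the Beta density is monotone decreasing on [0,1]; the mode is at 0.
Mean = 1/(1+11) = 0.083.
Mean > mode: the posterior has a right tail.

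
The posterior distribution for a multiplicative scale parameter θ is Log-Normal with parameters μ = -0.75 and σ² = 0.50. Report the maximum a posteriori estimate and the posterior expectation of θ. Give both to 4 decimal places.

MAP: 0.2865. Posterior mean: 0.6065.

Mode = exp(μ − σ²) = exp(-1.25) = 0.2865.
Mean = exp(μ + σ²/2) = exp(-0.500) = 0.6065.
Mean > mode: the posterior has a right tail.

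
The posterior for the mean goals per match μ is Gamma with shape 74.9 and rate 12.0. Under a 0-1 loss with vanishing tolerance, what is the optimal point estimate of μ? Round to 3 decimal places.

Mode = (α−1)/β = 73.9/12.0 = 6.158.
Mean = α/β = 74.9/12.0 = 6.242.
This is the posterior mode — the MAP estimate.

6.158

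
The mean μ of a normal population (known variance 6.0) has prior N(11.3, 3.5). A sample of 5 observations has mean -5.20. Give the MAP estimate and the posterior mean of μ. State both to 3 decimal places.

Posterior for μ is Normal. Precision-weighted mean: (1/3.5·11.3 + 5/6.0·-5.20) / (1/3.5 + 5/6.0) = -0.987.
A Normal posterior is symmetric, so mode = mean.

MAP = -0.987, posterior mean = -0.987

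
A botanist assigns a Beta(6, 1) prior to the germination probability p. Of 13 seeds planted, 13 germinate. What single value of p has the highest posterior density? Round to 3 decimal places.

1.000

Posterior: Beta(6+13, 1+0) = Beta(19, 1).
Since β = 1 ≤ 1 and α > 1, the Beta density is monotone increasing on [0,1]; the mode is at 1.
Mean = 19/(19+1) = 0.950.
This is the posterior mode — the MAP estimate.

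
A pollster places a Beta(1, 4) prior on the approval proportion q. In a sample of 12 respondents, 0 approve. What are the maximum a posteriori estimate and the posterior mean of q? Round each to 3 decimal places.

Posterior: Beta(1+0, 4+12) = Beta(1, 16).
Since α = 1 ≤ 1 and β > 1, the Beta density is monotone decreasing on [0,1]; the mode is at 0.
Mean = 1/(1+16) = 0.059.

MAP: 0.000. Posterior mean: 0.059.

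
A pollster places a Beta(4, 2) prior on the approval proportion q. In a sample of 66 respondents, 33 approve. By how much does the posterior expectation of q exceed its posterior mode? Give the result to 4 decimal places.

Posterior: Beta(4+33, 2+33) = Beta(37, 35).
Mode = (37−1)/(37+35−2) = 36/70 = 0.5143.
Mean = 37/(37+35) = 37/72 = 0.5139.
Difference = 0.5139 − 0.5143 = -0.0004.
Left-skewed posterior ⇒ mean < mode.

-0.0004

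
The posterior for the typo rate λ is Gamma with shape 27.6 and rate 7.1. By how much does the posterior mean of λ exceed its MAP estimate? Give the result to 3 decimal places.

0.141

Mode = (α−1)/β = 26.6/7.1 = 3.746.
Mean = α/β = 27.6/7.1 = 3.887.
Difference = 3.887 − 3.746 = 0.141.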